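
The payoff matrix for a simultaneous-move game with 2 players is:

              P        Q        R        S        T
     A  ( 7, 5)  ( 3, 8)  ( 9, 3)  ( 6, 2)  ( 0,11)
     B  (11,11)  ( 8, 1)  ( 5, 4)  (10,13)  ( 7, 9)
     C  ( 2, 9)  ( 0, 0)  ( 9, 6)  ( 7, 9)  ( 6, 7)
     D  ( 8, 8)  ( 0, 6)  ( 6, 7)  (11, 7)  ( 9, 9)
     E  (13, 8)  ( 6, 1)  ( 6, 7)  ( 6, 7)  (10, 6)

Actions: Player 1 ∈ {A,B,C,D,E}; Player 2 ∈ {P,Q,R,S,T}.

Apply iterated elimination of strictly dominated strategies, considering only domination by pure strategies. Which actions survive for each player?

IESDS → P1:{B,D,E} P2:{P,S,T}

P2 drop Q (T beats it: A:11>8 B:9>1 C:7>0 D:9>6 E:6>1)
P2 drop R (P beats it: A:5>3 B:11>4 C:9>6 D:8>7 E:8>7)
P1 drop A (B beats it: P:11>7 S:10>6 T:7>0)
P1 drop C (B beats it: P:11>2 S:10>7 T:7>6)
P1→{B,D,E} P2→{P,S,T}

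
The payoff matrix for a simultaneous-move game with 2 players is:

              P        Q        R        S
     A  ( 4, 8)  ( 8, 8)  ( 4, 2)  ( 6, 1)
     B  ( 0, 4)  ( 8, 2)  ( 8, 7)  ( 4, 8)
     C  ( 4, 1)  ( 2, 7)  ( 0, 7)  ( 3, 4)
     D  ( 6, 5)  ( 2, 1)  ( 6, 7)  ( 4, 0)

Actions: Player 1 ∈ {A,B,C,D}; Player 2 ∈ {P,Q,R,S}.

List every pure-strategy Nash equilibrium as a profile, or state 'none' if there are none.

Nash profiles: (A,Q)

(A,P): not NE [P1→D gives 6>4]
(A,Q): NE
(A,R): not NE [P1→B gives 8>4; P2→Q gives 8>2]
(A,S): not NE [P2→Q gives 8>1]
(B,P): not NE [P1→D gives 6>0; P2→S gives 8>4]
(B,Q): not NE [P2→S gives 8>2]
(B,R): not NE [P2→S gives 8>7]
(B,S): not NE [P1→A gives 6>4]
(C,P): not NE [P1→D gives 6>4; P2→R gives 7>1]
(C,Q): not NE [P1→B gives 8>2]
(C,R): not NE [P1→B gives 8>0]
(C,S): not NE [P1→A gives 6>3; P2→R gives 7>4]
(D,P): not NE [P2→R gives 7>5]
(D,Q): not NE [P1→B gives 8>2; P2→R gives 7>1]
(D,R): not NE [P1→B gives 8>6]
(D,S): not NE [P1→A gives 6>4; P2→R gives 7>0]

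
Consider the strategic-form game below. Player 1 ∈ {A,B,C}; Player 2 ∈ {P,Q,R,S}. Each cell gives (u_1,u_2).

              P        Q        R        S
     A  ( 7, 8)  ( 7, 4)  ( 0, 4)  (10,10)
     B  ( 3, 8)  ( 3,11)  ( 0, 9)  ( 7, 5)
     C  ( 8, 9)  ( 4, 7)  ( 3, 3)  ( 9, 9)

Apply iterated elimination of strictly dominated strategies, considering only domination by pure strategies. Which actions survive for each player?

P1 drop B (C beats it: P:8>3 Q:4>3 R:3>0 S:9>7)
P2 drop Q (P beats it: A:8>4 C:9>7)
P2 drop R (P beats it: A:8>4 C:9>3)
P1→{A,C} P2→{P,S}

Remaining: P1:{A,C} P2:{P,S}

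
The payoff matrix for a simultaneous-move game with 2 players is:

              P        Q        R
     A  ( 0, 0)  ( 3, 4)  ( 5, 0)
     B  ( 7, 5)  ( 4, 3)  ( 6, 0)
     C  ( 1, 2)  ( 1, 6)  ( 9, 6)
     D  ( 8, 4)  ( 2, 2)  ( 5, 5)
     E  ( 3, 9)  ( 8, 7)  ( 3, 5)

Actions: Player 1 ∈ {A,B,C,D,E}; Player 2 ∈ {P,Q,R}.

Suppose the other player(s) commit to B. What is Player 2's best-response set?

BR_2 = {P}

u_2(P vs B) = 5
u_2(Q vs B) = 3
u_2(R vs B) = 0
max payoff 5 at {P}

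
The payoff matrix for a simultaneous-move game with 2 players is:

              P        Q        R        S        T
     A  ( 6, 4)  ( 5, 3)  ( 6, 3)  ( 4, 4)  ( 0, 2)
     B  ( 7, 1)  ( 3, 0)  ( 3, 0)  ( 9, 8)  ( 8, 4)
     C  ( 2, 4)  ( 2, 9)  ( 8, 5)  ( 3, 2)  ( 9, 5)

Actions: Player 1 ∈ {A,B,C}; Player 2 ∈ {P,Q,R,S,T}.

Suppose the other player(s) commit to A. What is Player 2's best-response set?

argmax u_2 = {P,S}

u_2(P vs A) = 4
u_2(Q vs A) = 3
u_2(R vs A) = 3
u_2(S vs A) = 4
u_2(T vs A) = 2
max payoff 4 at {P,S}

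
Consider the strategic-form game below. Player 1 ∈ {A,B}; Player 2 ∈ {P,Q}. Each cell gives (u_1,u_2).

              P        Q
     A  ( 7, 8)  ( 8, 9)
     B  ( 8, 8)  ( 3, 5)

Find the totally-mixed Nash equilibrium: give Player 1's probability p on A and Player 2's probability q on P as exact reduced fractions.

p=3/4, q=5/6

P1 indiff ⇒ q·7+(1-q)·8 = q·8+(1-q)·3 ⇒ q(-1) = (1-q)(-5) ⇒ q = 5/6
P2 indiff ⇒ p·8+(1-p)·8 = p·9+(1-p)·5 ⇒ p(-1) = (1-p)(-3) ⇒ p = 3/4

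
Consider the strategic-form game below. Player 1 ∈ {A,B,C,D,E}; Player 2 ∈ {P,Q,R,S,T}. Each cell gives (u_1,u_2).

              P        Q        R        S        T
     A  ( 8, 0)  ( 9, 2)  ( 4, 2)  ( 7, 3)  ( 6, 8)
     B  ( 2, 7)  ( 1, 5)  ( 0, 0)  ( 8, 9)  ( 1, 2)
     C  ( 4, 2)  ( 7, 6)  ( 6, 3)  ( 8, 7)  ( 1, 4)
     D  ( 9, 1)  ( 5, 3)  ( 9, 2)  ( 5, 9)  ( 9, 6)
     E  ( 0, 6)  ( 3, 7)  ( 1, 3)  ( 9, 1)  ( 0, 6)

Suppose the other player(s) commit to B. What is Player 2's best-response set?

u_2(P vs B) = 7
u_2(Q vs B) = 5
u_2(R vs B) = 0
u_2(S vs B) = 9
u_2(T vs B) = 2
max payoff 9 at {S}

BR_2 = {S}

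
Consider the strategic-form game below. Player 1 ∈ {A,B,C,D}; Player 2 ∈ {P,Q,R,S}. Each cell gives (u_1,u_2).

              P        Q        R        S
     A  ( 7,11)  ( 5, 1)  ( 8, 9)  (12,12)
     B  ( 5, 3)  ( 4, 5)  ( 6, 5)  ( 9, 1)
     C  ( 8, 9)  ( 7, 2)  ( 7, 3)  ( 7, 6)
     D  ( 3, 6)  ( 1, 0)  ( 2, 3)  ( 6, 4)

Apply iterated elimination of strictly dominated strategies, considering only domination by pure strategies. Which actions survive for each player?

Survivors P1:{A,C} P2:{P,S}

P1 drop B (A beats it: P:7>5 Q:5>4 R:8>6 S:12>9)
P1 drop D (A beats it: P:7>3 Q:5>1 R:8>2 S:12>6)
P2 drop Q (P beats it: A:11>1 C:9>2)
P2 drop R (P beats it: A:11>9 C:9>3)
P1→{A,C} P2→{P,S}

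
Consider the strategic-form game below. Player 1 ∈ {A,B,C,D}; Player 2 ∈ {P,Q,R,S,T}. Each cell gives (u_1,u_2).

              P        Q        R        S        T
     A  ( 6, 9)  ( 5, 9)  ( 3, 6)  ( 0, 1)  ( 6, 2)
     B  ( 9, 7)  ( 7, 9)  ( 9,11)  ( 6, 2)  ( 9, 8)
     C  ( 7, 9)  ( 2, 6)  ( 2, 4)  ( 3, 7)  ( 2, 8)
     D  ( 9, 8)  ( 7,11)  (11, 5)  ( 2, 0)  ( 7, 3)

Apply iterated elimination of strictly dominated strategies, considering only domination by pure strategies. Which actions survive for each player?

P1 drop A (B beats it: P:9>6 Q:7>5 R:9>3 S:6>0 T:9>6)
P1 drop C (B beats it: P:9>7 Q:7>2 R:9>2 S:6>3 T:9>2)
P2 drop P (Q beats it: B:9>7 D:11>8)
P2 drop S (Q beats it: B:9>2 D:11>0)
P2 drop T (Q beats it: B:9>8 D:11>3)
P1→{B,D} P2→{Q,R}

Survivors P1:{B,D} P2:{Q,R}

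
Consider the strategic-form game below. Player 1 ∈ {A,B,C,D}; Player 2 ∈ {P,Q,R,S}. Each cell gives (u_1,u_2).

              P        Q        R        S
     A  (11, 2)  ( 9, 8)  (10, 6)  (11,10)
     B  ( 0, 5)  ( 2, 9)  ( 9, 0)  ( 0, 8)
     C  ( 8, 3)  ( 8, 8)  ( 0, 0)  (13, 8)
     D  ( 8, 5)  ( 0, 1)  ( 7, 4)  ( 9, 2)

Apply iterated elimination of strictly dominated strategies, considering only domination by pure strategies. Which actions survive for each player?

P1 drop B (A beats it: P:11>0 Q:9>2 R:10>9 S:11>0)
P1 drop D (A beats it: P:11>8 Q:9>0 R:10>7 S:11>9)
P2 drop P (Q beats it: A:8>2 C:8>3)
P2 drop R (Q beats it: A:8>6 C:8>0)
P1→{A,C} P2→{Q,S}

IESDS → P1:{A,C} P2:{Q,S}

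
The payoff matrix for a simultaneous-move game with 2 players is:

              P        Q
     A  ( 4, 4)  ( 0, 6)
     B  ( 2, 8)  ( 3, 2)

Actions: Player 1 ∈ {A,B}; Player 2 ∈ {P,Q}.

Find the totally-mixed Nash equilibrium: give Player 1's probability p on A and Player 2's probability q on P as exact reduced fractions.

(p,q) = (3/4, 3/5)

P1 indiff ⇒ q·4+(1-q)·0 = q·2+(1-q)·3 ⇒ q(2) = (1-q)(3) ⇒ q = 3/5
P2 indiff ⇒ p·4+(1-p)·8 = p·6+(1-p)·2 ⇒ p(-2) = (1-p)(-6) ⇒ p = 3/4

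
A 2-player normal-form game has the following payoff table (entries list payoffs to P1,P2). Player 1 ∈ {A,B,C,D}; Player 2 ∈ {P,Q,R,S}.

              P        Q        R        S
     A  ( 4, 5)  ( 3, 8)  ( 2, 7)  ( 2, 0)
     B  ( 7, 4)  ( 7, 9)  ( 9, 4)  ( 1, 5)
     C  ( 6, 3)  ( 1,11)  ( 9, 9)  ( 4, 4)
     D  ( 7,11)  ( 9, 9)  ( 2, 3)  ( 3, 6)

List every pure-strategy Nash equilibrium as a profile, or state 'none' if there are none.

(A,P): not NE [P1→D gives 7>4; P2→Q gives 8>5]
(A,Q): not NE [P1→D gives 9>3]
(A,R): not NE [P1→C gives 9>2; P2→Q gives 8>7]
(A,S): not NE [P1→C gives 4>2; P2→Q gives 8>0]
(B,P): not NE [P2→Q gives 9>4]
(B,Q): not NE [P1→D gives 9>7]
(B,R): not NE [P2→Q gives 9>4]
(B,S): not NE [P1→C gives 4>1; P2→Q gives 9>5]
(C,P): not NE [P1→D gives 7>6; P2→Q gives 11>3]
(C,Q): not NE [P1→D gives 9>1]
(C,R): not NE [P2→Q gives 11>9]
(C,S): not NE [P2→Q gives 11>4]
(D,P): NE
(D,Q): not NE [P2→P gives 11>9]
(D,R): not NE [P1→C gives 9>2; P2→P gives 11>3]
(D,S): not NE [P1→C gives 4>3; P2→P gives 11>6]

NE set: (D,P)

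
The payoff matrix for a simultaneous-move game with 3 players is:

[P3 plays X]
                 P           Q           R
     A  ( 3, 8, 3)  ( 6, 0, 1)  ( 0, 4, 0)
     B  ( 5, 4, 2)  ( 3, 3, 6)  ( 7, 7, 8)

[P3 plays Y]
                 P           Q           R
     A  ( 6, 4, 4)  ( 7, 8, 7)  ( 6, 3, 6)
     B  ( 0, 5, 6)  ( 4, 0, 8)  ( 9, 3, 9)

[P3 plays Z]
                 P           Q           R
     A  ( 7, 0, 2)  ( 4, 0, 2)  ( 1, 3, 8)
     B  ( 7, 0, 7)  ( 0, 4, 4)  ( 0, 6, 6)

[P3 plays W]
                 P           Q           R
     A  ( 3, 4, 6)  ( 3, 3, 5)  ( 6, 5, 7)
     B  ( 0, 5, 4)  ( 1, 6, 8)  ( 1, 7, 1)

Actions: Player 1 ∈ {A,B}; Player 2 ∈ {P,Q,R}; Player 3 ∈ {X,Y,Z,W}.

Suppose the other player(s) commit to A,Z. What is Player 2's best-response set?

argmax u_2 = {R}

u_2(P vs A,Z) = 0
u_2(Q vs A,Z) = 0
u_2(R vs A,Z) = 3
max payoff 3 at {R}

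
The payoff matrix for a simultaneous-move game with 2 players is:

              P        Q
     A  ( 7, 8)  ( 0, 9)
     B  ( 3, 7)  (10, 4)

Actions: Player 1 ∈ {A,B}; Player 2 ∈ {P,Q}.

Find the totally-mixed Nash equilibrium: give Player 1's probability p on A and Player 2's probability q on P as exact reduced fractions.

P1 indiff ⇒ q·7+(1-q)·0 = q·3+(1-q)·10 ⇒ q(4) = (1-q)(10) ⇒ q = 5/7
P2 indiff ⇒ p·8+(1-p)·7 = p·9+(1-p)·4 ⇒ p(-1) = (1-p)(-3) ⇒ p = 3/4

p=3/4, q=5/7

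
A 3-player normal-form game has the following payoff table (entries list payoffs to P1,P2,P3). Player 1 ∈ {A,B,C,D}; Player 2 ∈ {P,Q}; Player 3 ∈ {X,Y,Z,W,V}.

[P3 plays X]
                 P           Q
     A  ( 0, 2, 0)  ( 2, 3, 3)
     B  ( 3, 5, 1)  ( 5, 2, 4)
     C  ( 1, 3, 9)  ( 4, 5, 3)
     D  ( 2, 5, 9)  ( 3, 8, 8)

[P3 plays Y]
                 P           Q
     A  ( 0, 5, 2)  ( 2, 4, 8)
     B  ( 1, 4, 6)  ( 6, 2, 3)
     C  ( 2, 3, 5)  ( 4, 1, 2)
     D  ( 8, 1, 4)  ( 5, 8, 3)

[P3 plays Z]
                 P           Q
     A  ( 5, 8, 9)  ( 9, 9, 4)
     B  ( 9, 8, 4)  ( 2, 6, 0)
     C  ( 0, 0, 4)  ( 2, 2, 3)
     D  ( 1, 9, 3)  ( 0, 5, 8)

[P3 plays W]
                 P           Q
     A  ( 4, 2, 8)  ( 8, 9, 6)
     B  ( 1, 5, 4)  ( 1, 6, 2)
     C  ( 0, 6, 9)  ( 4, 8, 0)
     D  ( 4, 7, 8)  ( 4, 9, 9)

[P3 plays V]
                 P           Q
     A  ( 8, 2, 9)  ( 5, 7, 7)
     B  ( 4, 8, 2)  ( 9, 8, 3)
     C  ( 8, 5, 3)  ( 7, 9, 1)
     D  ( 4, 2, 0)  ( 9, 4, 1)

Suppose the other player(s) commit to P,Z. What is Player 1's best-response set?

u_1(A vs P,Z) = 5
u_1(B vs P,Z) = 9
u_1(C vs P,Z) = 0
u_1(D vs P,Z) = 1
max payoff 9 at {B}

argmax u_1 = {B}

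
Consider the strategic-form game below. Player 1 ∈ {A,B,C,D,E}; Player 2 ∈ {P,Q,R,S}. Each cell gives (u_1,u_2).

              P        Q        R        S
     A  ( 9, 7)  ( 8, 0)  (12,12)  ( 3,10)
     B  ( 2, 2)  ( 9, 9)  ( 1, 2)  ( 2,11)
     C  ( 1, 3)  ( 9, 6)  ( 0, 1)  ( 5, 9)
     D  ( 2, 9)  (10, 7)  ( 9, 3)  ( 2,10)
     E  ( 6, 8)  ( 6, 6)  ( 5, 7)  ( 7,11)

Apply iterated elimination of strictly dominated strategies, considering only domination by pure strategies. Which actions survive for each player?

P2 drop P (S beats it: A:10>7 B:11>2 C:9>3 D:10>9 E:11>8)
P2 drop Q (S beats it: A:10>0 B:11>9 C:9>6 D:10>7 E:11>6)
P1 drop B (A beats it: R:12>1 S:3>2)
P1 drop C (E beats it: R:5>0 S:7>5)
P1 drop D (A beats it: R:12>9 S:3>2)
P1→{A,E} P2→{R,S}

Remaining: P1:{A,E} P2:{R,S}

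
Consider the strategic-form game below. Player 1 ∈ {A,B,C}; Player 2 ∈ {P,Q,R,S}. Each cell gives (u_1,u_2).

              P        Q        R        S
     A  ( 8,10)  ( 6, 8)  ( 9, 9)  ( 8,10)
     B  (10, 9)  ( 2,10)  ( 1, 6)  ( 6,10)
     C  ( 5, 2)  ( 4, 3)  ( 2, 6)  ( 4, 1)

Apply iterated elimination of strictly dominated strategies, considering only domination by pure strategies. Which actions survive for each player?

Remaining: P1:{A,B} P2:{P,Q,S}

P1 drop C (A beats it: P:8>5 Q:6>4 R:9>2 S:8>4)
P2 drop R (P beats it: A:10>9 B:9>6)
P1→{A,B} P2→{P,Q,S}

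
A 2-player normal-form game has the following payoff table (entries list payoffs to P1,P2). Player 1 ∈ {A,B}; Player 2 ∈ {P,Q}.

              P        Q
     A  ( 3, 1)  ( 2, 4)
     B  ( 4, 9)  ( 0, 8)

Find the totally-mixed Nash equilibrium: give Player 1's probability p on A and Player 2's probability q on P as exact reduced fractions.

P1 indiff ⇒ q·3+(1-q)·2 = q·4+(1-q)·0 ⇒ q(-1) = (1-q)(-2) ⇒ q = 2/3
P2 indiff ⇒ p·1+(1-p)·9 = p·4+(1-p)·8 ⇒ p(-3) = (1-p)(-1) ⇒ p = 1/4

p=1/4, q=2/3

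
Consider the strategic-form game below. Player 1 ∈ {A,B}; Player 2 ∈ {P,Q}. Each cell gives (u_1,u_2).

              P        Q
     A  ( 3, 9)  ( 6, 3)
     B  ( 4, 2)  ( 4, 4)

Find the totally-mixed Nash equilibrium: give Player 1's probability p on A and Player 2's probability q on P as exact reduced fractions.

P1 indiff ⇒ q·3+(1-q)·6 = q·4+(1-q)·4 ⇒ q(-1) = (1-q)(-2) ⇒ q = 2/3
P2 indiff ⇒ p·9+(1-p)·2 = p·3+(1-p)·4 ⇒ p(6) = (1-p)(2) ⇒ p = 1/4

(p,q) = (1/4, 2/3)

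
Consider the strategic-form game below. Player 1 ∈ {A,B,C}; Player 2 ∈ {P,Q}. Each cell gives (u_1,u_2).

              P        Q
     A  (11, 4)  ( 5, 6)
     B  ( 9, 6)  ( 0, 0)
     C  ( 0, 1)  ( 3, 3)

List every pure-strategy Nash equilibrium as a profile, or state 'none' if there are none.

(A,P): not NE [P2→Q gives 6>4]
(A,Q): NE
(B,P): not NE [P1→A gives 11>9]
(B,Q): not NE [P1→A gives 5>0; P2→P gives 6>0]
(C,P): not NE [P1→A gives 11>0; P2→Q gives 3>1]
(C,Q): not NE [P1→A gives 5>3]

Nash profiles: (A,Q)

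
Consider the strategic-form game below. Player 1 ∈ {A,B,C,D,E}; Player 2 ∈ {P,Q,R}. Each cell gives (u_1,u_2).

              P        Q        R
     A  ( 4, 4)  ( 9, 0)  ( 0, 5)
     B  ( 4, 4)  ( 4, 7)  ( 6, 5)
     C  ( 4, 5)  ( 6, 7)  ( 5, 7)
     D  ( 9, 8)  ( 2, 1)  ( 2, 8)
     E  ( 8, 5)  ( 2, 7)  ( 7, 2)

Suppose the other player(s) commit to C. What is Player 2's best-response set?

P2 best: {Q,R}

u_2(P vs C) = 5
u_2(Q vs C) = 7
u_2(R vs C) = 7
max payoff 7 at {Q,R}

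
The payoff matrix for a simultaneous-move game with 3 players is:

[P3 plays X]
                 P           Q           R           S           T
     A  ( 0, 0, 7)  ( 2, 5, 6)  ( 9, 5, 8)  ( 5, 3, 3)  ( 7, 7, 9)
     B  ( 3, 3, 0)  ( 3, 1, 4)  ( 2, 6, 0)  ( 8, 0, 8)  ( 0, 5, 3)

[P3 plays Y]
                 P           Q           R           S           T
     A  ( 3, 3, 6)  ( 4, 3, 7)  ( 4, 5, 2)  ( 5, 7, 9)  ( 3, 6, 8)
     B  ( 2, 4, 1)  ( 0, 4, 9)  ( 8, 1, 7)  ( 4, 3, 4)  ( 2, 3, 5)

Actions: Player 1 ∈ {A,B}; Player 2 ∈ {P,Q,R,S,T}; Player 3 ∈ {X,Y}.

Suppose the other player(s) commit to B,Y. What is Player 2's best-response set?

P2 best: {P,Q}

u_2(P vs B,Y) = 4
u_2(Q vs B,Y) = 4
u_2(R vs B,Y) = 1
u_2(S vs B,Y) = 3
u_2(T vs B,Y) = 3
max payoff 4 at {P,Q}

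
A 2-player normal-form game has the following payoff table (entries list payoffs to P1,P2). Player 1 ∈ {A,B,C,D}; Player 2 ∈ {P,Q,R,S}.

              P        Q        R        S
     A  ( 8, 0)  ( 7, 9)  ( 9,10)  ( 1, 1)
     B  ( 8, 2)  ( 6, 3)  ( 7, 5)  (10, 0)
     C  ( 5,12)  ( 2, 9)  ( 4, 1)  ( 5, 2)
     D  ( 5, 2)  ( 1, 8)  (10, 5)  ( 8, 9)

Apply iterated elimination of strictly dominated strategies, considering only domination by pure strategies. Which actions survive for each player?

P1 drop C (B beats it: P:8>5 Q:6>2 R:7>4 S:10>5)
P2 drop P (Q beats it: A:9>0 B:3>2 D:8>2)
P1→{A,B,D} P2→{Q,R,S}

Survivors P1:{A,B,D} P2:{Q,R,S}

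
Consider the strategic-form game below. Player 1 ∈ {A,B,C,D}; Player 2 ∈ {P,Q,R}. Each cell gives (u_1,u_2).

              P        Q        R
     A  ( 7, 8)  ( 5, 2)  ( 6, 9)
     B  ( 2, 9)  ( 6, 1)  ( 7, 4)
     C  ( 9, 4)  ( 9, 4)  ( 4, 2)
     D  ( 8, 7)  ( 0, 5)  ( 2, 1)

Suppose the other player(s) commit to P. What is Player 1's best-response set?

P1 best: {C}

u_1(A vs P) = 7
u_1(B vs P) = 2
u_1(C vs P) = 9
u_1(D vs P) = 8
max payoff 9 at {C}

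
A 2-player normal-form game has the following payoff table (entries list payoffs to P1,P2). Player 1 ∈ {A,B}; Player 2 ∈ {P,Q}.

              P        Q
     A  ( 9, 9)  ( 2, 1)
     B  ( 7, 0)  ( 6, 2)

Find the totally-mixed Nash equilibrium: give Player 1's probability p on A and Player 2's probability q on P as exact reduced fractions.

p=1/5, q=2/3

P1 indiff ⇒ q·9+(1-q)·2 = q·7+(1-q)·6 ⇒ q(2) = (1-q)(4) ⇒ q = 2/3
P2 indiff ⇒ p·9+(1-p)·0 = p·1+(1-p)·2 ⇒ p(8) = (1-p)(2) ⇒ p = 1/5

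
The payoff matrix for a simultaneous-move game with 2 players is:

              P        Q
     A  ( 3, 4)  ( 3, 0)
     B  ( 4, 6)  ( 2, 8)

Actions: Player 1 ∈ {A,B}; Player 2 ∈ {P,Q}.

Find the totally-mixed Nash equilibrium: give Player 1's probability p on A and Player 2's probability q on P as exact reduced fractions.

P1 indiff ⇒ q·3+(1-q)·3 = q·4+(1-q)·2 ⇒ q(-1) = (1-q)(-1) ⇒ q = 1/2
P2 indiff ⇒ p·4+(1-p)·6 = p·0+(1-p)·8 ⇒ p(4) = (1-p)(2) ⇒ p = 1/3

p=1/3, q=1/2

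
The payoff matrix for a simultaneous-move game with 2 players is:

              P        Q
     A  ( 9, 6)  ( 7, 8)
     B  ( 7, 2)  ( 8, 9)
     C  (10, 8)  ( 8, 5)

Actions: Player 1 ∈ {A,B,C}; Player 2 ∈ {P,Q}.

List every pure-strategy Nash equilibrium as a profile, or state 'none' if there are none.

PSNE = {(B,Q), (C,P)}

(A,P): not NE [P1→C gives 10>9; P2→Q gives 8>6]
(A,Q): not NE [P1→C gives 8>7]
(B,P): not NE [P1→C gives 10>7; P2→Q gives 9>2]
(B,Q): NE
(C,P): NE
(C,Q): not NE [P2→P gives 8>5]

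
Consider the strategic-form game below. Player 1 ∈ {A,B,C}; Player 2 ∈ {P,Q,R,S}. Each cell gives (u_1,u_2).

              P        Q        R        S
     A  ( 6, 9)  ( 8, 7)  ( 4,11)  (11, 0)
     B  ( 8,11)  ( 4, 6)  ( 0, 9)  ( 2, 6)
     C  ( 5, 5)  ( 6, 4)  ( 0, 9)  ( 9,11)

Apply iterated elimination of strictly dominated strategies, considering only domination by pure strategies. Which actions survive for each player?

Remaining: P1:{A,B} P2:{P,R}

P1 drop C (A beats it: P:6>5 Q:8>6 R:4>0 S:11>9)
P2 drop Q (P beats it: A:9>7 B:11>6)
P2 drop S (P beats it: A:9>0 B:11>6)
P1→{A,B} P2→{P,R}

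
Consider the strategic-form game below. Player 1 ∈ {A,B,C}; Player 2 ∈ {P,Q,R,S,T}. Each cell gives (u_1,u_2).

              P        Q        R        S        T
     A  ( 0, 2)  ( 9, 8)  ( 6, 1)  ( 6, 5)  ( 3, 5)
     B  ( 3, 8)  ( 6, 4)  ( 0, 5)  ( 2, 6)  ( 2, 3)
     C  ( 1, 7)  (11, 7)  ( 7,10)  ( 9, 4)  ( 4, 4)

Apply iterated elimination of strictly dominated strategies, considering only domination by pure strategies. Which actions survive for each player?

P1 drop A (C beats it: P:1>0 Q:11>9 R:7>6 S:9>6 T:4>3)
P2 drop Q (R beats it: B:5>4 C:10>7)
P2 drop S (P beats it: B:8>6 C:7>4)
P2 drop T (P beats it: B:8>3 C:7>4)
P1→{B,C} P2→{P,R}

Survivors P1:{B,C} P2:{P,R}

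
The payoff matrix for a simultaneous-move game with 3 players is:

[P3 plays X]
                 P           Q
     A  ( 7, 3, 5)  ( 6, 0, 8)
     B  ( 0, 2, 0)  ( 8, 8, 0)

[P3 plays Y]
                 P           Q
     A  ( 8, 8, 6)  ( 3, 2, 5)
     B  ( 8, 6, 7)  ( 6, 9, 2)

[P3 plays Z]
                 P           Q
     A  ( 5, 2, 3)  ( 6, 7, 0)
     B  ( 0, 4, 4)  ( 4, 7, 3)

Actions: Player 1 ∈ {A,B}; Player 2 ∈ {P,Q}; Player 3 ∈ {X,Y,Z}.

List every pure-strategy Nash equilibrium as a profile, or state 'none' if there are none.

(A,P,X): not NE [P3→Y gives 6>5]
(A,P,Y): NE
(A,P,Z): not NE [P2→Q gives 7>2; P3→Y gives 6>3]
(A,Q,X): not NE [P1→B gives 8>6; P2→P gives 3>0]
(A,Q,Y): not NE [P1→B gives 6>3; P2→P gives 8>2; P3→X gives 8>5]
(A,Q,Z): not NE [P3→X gives 8>0]
(B,P,X): not NE [P1→A gives 7>0; P2→Q gives 8>2; P3→Y gives 7>0]
(B,P,Y): not NE [P2→Q gives 9>6]
(B,P,Z): not NE [P1→A gives 5>0; P2→Q gives 7>4; P3→Y gives 7>4]
(B,Q,X): not NE [P3→Z gives 3>0]
(B,Q,Y): not NE [P3→Z gives 3>2]
(B,Q,Z): not NE [P1→A gives 6>4]

Nash profiles: (A,P,Y)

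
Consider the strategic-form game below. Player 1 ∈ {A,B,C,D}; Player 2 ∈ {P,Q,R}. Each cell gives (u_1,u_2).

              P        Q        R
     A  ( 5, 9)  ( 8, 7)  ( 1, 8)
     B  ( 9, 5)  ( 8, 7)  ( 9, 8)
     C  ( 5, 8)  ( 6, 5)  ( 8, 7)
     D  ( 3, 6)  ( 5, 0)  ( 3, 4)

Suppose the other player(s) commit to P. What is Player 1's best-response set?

u_1(A vs P) = 5
u_1(B vs P) = 9
u_1(C vs P) = 5
u_1(D vs P) = 3
max payoff 9 at {B}

BR_1 = {B}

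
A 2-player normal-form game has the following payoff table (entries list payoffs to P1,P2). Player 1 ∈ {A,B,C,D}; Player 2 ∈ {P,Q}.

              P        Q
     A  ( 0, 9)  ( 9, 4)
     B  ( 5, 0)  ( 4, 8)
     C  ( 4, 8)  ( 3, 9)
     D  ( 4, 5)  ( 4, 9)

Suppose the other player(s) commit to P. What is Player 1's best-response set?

u_1(A vs P) = 0
u_1(B vs P) = 5
u_1(C vs P) = 4
u_1(D vs P) = 4
max payoff 5 at {B}

BR_1 = {B}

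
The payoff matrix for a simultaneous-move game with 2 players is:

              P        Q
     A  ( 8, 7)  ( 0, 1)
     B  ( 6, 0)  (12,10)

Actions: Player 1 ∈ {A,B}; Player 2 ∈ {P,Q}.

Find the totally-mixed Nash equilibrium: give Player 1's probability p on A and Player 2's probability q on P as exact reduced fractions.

P1 mixes 5/8 on A; P2 mixes 6/7 on P

P1 indiff ⇒ q·8+(1-q)·0 = q·6+(1-q)·12 ⇒ q(2) = (1-q)(12) ⇒ q = 6/7
P2 indiff ⇒ p·7+(1-p)·0 = p·1+(1-p)·10 ⇒ p(6) = (1-p)(10) ⇒ p = 5/8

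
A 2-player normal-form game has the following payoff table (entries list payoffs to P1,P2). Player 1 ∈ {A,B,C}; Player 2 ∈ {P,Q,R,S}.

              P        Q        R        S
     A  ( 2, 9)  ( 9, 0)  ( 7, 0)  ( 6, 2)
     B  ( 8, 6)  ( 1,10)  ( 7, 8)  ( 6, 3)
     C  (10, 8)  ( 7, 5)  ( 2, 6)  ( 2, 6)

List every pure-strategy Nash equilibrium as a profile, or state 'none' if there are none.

(A,P): not NE [P1→C gives 10>2]
(A,Q): not NE [P2→P gives 9>0]
(A,R): not NE [P2→P gives 9>0]
(A,S): not NE [P2→P gives 9>2]
(B,P): not NE [P1→C gives 10>8; P2→Q gives 10>6]
(B,Q): not NE [P1→A gives 9>1]
(B,R): not NE [P2→Q gives 10>8]
(B,S): not NE [P2→Q gives 10>3]
(C,P): NE
(C,Q): not NE [P1→A gives 9>7; P2→P gives 8>5]
(C,R): not NE [P1→B gives 7>2; P2→P gives 8>6]
(C,S): not NE [P1→B gives 6>2; P2→P gives 8>6]

Nash profiles: (C,P)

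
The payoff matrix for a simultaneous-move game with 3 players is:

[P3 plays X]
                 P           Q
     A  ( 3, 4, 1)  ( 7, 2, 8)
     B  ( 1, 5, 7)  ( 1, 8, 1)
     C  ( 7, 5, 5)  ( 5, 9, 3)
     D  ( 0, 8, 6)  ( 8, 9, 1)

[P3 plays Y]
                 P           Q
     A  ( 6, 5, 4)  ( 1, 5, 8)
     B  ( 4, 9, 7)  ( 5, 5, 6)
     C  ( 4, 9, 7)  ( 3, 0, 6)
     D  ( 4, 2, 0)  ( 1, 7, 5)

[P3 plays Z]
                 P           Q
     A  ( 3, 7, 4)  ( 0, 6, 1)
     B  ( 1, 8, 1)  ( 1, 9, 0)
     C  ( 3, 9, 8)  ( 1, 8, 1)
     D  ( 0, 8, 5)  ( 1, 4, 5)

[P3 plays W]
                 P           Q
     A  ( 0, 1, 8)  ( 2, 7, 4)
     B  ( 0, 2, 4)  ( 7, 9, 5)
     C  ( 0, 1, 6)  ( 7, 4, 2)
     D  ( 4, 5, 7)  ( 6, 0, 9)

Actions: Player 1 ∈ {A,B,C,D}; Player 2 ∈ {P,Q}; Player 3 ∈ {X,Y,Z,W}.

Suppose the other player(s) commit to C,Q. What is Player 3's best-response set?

BR_3 = {Y}

u_3(X vs C,Q) = 3
u_3(Y vs C,Q) = 6
u_3(Z vs C,Q) = 1
u_3(W vs C,Q) = 2
max payoff 6 at {Y}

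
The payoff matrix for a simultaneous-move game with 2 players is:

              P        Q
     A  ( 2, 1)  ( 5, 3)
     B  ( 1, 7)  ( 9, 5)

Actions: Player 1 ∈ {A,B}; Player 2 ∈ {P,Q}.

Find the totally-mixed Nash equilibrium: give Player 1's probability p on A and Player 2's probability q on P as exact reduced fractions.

P1 indiff ⇒ q·2+(1-q)·5 = q·1+(1-q)·9 ⇒ q(1) = (1-q)(4) ⇒ q = 4/5
P2 indiff ⇒ p·1+(1-p)·7 = p·3+(1-p)·5 ⇒ p(-2) = (1-p)(-2) ⇒ p = 1/2

p=1/2, q=4/5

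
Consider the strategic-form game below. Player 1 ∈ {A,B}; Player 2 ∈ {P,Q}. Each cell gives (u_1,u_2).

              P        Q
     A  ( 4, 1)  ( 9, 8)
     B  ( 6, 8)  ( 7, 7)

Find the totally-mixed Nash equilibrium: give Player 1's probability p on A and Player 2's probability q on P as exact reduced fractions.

P1 indiff ⇒ q·4+(1-q)·9 = q·6+(1-q)·7 ⇒ q(-2) = (1-q)(-2) ⇒ q = 1/2
P2 indiff ⇒ p·1+(1-p)·8 = p·8+(1-p)·7 ⇒ p(-7) = (1-p)(-1) ⇒ p = 1/8

P1 mixes 1/8 on A; P2 mixes 1/2 on P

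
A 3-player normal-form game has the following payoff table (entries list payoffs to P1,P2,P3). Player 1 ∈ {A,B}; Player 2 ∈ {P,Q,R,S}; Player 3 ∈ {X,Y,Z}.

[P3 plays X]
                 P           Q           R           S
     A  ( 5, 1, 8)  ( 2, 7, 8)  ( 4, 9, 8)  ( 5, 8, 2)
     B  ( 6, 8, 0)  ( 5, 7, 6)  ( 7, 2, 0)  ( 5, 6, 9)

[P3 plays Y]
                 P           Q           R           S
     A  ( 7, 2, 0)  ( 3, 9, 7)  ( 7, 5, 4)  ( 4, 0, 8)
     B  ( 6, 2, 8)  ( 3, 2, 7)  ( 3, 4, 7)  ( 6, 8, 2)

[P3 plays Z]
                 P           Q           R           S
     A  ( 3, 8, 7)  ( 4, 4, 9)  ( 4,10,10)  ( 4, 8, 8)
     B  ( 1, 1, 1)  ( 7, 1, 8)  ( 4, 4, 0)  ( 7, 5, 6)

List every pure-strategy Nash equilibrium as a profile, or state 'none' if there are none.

(A,P,X): not NE [P1→B gives 6>5; P2→R gives 9>1]
(A,P,Y): not NE [P2→Q gives 9>2; P3→X gives 8>0]
(A,P,Z): not NE [P2→R gives 10>8; P3→X gives 8>7]
(A,Q,X): not NE [P1→B gives 5>2; P2→R gives 9>7; P3→Z gives 9>8]
(A,Q,Y): not NE [P3→Z gives 9>7]
(A,Q,Z): not NE [P1→B gives 7>4; P2→R gives 10>4]
(A,R,X): not NE [P1→B gives 7>4; P3→Z gives 10>8]
(A,R,Y): not NE [P2→Q gives 9>5; P3→Z gives 10>4]
(A,R,Z): NE
(A,S,X): not NE [P2→R gives 9>8; P3→Z gives 8>2]
(A,S,Y): not NE [P1→B gives 6>4; P2→Q gives 9>0]
(A,S,Z): not NE [P1→B gives 7>4; P2→R gives 10>8]
(B,P,X): not NE [P3→Y gives 8>0]
(B,P,Y): not NE [P1→A gives 7>6; P2→S gives 8>2]
(B,P,Z): not NE [P1→A gives 3>1; P2→S gives 5>1; P3→Y gives 8>1]
(B,Q,X): not NE [P2→P gives 8>7; P3→Z gives 8>6]
(B,Q,Y): not NE [P2→S gives 8>2; P3→Z gives 8>7]
(B,Q,Z): not NE [P2→S gives 5>1]
(B,R,X): not NE [P2→P gives 8>2; P3→Y gives 7>0]
(B,R,Y): not NE [P1→A gives 7>3; P2→S gives 8>4]
(B,R,Z): not NE [P2→S gives 5>4; P3→Y gives 7>0]
(B,S,X): not NE [P2→P gives 8>6]
(B,S,Y): not NE [P3→X gives 9>2]
(B,S,Z): not NE [P3→X gives 9>6]

Nash profiles: (A,R,Z)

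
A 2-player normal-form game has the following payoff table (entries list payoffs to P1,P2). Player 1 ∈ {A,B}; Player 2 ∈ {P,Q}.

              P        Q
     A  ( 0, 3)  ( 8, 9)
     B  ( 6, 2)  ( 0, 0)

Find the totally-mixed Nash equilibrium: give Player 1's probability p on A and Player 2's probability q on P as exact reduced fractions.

P1 indiff ⇒ q·0+(1-q)·8 = q·6+(1-q)·0 ⇒ q(-6) = (1-q)(-8) ⇒ q = 4/7
P2 indiff ⇒ p·3+(1-p)·2 = p·9+(1-p)·0 ⇒ p(-6) = (1-p)(-2) ⇒ p = 1/4

(p,q) = (1/4, 4/7)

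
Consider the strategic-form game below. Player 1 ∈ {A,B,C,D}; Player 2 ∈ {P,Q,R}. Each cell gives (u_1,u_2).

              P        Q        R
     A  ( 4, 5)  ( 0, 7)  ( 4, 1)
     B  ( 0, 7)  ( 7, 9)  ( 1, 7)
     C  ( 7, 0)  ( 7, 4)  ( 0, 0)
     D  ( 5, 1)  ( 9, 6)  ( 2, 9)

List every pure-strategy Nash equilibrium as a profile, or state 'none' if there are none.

(A,P): not NE [P1→C gives 7>4; P2→Q gives 7>5]
(A,Q): not NE [P1→D gives 9>0]
(A,R): not NE [P2→Q gives 7>1]
(B,P): not NE [P1→C gives 7>0; P2→Q gives 9>7]
(B,Q): not NE [P1→D gives 9>7]
(B,R): not NE [P1→A gives 4>1; P2→Q gives 9>7]
(C,P): not NE [P2→Q gives 4>0]
(C,Q): not NE [P1→D gives 9>7]
(C,R): not NE [P1→A gives 4>0; P2→Q gives 4>0]
(D,P): not NE [P1→C gives 7>5; P2→R gives 9>1]
(D,Q): not NE [P2→R gives 9>6]
(D,R): not NE [P1→A gives 4>2]

PSNE: ∅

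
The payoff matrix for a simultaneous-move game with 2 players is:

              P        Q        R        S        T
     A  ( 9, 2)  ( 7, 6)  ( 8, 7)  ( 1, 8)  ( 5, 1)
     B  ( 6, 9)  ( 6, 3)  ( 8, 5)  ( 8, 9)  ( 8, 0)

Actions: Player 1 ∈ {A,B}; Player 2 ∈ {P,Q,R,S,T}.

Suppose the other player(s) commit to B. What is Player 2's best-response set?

u_2(P vs B) = 9
u_2(Q vs B) = 3
u_2(R vs B) = 5
u_2(S vs B) = 9
u_2(T vs B) = 0
max payoff 9 at {P,S}

BR_2 = {P,S}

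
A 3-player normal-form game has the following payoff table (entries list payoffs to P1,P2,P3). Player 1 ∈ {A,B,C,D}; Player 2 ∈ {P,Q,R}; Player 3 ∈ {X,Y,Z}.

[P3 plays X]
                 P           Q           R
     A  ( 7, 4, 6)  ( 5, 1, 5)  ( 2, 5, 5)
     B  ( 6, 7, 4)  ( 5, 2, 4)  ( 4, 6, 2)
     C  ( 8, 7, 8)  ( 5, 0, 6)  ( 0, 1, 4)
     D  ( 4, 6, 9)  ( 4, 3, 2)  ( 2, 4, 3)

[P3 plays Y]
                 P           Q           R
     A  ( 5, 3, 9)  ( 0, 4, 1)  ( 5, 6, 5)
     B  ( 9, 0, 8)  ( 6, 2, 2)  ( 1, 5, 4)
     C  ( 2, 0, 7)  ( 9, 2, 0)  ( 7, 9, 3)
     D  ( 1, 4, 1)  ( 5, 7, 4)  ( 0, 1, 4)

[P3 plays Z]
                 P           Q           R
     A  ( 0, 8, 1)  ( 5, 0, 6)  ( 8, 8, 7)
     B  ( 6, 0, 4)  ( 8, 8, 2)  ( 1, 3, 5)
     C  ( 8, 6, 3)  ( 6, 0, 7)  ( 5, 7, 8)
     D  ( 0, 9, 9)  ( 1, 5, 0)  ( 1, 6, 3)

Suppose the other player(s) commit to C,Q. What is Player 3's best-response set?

BR_3 = {Z}

u_3(X vs C,Q) = 6
u_3(Y vs C,Q) = 0
u_3(Z vs C,Q) = 7
max payoff 7 at {Z}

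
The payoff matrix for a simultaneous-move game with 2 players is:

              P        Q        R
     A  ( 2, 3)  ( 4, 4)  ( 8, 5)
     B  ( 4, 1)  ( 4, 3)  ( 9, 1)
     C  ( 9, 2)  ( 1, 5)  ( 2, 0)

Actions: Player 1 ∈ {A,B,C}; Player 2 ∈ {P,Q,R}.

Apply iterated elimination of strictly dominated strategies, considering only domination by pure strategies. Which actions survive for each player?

Remaining: P1:{A,B} P2:{Q,R}

P2 drop P (Q beats it: A:4>3 B:3>1 C:5>2)
P1 drop C (A beats it: Q:4>1 R:8>2)
P1→{A,B} P2→{Q,R}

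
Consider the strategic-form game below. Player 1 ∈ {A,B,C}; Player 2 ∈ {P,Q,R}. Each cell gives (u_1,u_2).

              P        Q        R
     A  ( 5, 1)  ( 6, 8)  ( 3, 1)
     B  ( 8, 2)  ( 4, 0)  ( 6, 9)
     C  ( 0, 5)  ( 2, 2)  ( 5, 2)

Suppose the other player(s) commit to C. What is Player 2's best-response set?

u_2(P vs C) = 5
u_2(Q vs C) = 2
u_2(R vs C) = 2
max payoff 5 at {P}

P2 best: {P}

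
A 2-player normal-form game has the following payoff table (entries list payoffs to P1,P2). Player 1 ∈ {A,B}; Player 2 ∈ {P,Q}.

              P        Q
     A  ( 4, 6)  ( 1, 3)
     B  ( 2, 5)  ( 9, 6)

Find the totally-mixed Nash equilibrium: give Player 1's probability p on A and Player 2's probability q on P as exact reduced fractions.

P1 indiff ⇒ q·4+(1-q)·1 = q·2+(1-q)·9 ⇒ q(2) = (1-q)(8) ⇒ q = 4/5
P2 indiff ⇒ p·6+(1-p)·5 = p·3+(1-p)·6 ⇒ p(3) = (1-p)(1) ⇒ p = 1/4

p=1/4, q=4/5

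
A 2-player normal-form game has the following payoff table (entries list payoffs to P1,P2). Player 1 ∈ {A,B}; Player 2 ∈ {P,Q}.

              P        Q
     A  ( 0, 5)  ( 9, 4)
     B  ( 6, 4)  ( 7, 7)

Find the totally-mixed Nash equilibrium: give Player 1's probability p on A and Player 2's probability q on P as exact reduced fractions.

P1 indiff ⇒ q·0+(1-q)·9 = q·6+(1-q)·7 ⇒ q(-6) = (1-q)(-2) ⇒ q = 1/4
P2 indiff ⇒ p·5+(1-p)·4 = p·4+(1-p)·7 ⇒ p(1) = (1-p)(3) ⇒ p = 3/4

P1 mixes 3/4 on A; P2 mixes 1/4 on P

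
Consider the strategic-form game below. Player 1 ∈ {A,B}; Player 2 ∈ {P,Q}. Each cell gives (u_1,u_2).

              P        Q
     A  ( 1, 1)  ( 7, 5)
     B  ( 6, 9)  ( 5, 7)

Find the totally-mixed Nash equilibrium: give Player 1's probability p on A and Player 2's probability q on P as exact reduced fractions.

P1 indiff ⇒ q·1+(1-q)·7 = q·6+(1-q)·5 ⇒ q(-5) = (1-q)(-2) ⇒ q = 2/7
P2 indiff ⇒ p·1+(1-p)·9 = p·5+(1-p)·7 ⇒ p(-4) = (1-p)(-2) ⇒ p = 1/3

P1 mixes 1/3 on A; P2 mixes 2/7 on P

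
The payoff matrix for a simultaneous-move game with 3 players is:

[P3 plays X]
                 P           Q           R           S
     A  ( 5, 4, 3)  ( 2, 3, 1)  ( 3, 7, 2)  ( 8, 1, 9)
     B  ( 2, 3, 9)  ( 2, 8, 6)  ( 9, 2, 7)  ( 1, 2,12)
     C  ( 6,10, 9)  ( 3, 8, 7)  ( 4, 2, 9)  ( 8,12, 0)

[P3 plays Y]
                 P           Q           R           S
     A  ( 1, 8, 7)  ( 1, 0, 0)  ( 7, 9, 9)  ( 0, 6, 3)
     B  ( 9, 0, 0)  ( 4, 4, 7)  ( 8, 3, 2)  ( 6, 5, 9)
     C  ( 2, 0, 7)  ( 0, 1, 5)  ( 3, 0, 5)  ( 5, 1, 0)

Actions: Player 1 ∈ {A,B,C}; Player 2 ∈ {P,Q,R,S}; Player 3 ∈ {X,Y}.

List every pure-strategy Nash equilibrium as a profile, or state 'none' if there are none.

PSNE = {(C,S,X)}

(A,P,X): not NE [P1→C gives 6>5; P2→R gives 7>4; P3→Y gives 7>3]
(A,P,Y): not NE [P1→B gives 9>1; P2→R gives 9>8]
(A,Q,X): not NE [P1→C gives 3>2; P2→R gives 7>3]
(A,Q,Y): not NE [P1→B gives 4>1; P2→R gives 9>0; P3→X gives 1>0]
(A,R,X): not NE [P1→B gives 9>3; P3→Y gives 9>2]
(A,R,Y): not NE [P1→B gives 8>7]
(A,S,X): not NE [P2→R gives 7>1]
(A,S,Y): not NE [P1→B gives 6>0; P2→R gives 9>6; P3→X gives 9>3]
(B,P,X): not NE [P1→C gives 6>2; P2→Q gives 8>3]
(B,P,Y): not NE [P2→S gives 5>0; P3→X gives 9>0]
(B,Q,X): not NE [P1→C gives 3>2; P3→Y gives 7>6]
(B,Q,Y): not NE [P2→S gives 5>4]
(B,R,X): not NE [P2→Q gives 8>2]
(B,R,Y): not NE [P2→S gives 5>3; P3→X gives 7>2]
(B,S,X): not NE [P1→C gives 8>1; P2→Q gives 8>2]
(B,S,Y): not NE [P3→X gives 12>9]
(C,P,X): not NE [P2→S gives 12>10]
(C,P,Y): not NE [P1→B gives 9>2; P2→S gives 1>0; P3→X gives 9>7]
(C,Q,X): not NE [P2→S gives 12>8]
(C,Q,Y): not NE [P1→B gives 4>0; P3→X gives 7>5]
(C,R,X): not NE [P1→B gives 9>4; P2→S gives 12>2]
(C,R,Y): not NE [P1→B gives 8>3; P2→S gives 1>0; P3→X gives 9>5]
(C,S,X): NE
(C,S,Y): not NE [P1→B gives 6>5]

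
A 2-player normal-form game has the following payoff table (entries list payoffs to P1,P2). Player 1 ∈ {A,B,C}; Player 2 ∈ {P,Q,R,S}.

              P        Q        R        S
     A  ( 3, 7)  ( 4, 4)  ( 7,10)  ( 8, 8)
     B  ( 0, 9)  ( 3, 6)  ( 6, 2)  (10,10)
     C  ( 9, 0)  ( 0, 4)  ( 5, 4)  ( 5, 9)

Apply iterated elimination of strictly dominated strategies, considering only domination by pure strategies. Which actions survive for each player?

P2 drop P (S beats it: A:8>7 B:10>9 C:9>0)
P1 drop C (A beats it: Q:4>0 R:7>5 S:8>5)
P2 drop Q (S beats it: A:8>4 B:10>6)
P1→{A,B} P2→{R,S}

Remaining: P1:{A,B} P2:{R,S}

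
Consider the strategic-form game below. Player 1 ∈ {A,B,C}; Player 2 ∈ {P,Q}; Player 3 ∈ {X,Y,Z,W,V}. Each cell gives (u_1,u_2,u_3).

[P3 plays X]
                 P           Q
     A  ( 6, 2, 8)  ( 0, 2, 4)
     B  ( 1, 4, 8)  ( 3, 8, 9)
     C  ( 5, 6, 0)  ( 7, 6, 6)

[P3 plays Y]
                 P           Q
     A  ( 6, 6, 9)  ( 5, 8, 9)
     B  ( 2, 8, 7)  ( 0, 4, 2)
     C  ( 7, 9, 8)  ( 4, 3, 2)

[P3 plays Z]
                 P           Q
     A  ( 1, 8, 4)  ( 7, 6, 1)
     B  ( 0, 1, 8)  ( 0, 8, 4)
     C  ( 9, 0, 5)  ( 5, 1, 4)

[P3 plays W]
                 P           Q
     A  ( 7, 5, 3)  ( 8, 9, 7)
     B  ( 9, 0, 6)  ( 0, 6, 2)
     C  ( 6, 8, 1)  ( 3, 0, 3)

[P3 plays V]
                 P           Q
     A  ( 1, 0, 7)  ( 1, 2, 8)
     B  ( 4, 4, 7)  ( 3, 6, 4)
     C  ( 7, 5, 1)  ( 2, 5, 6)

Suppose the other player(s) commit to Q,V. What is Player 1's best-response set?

u_1(A vs Q,V) = 1
u_1(B vs Q,V) = 3
u_1(C vs Q,V) = 2
max payoff 3 at {B}

argmax u_1 = {B}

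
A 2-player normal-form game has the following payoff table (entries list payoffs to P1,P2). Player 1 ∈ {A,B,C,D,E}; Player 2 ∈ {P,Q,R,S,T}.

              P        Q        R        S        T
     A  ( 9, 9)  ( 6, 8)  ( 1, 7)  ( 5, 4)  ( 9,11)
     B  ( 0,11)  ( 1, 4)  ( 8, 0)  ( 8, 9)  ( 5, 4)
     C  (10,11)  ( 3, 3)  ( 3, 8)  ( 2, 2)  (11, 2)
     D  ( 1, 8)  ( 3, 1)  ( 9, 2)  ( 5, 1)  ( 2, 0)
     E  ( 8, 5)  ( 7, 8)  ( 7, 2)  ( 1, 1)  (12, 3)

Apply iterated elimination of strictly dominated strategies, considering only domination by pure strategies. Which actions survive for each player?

Survivors P1:{A,C,E} P2:{P,Q,T}

P2 drop R (P beats it: A:9>7 B:11>0 C:11>8 D:8>2 E:5>2)
P2 drop S (P beats it: A:9>4 B:11>9 C:11>2 D:8>1 E:5>1)
P1 drop B (A beats it: P:9>0 Q:6>1 T:9>5)
P1 drop D (A beats it: P:9>1 Q:6>3 T:9>2)
P1→{A,C,E} P2→{P,Q,T}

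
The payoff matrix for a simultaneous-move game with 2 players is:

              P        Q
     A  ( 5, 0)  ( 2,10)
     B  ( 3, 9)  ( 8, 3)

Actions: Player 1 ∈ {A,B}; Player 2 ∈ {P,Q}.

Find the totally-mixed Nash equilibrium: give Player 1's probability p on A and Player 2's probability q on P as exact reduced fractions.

(p,q) = (3/8, 3/4)

P1 indiff ⇒ q·5+(1-q)·2 = q·3+(1-q)·8 ⇒ q(2) = (1-q)(6) ⇒ q = 3/4
P2 indiff ⇒ p·0+(1-p)·9 = p·10+(1-p)·3 ⇒ p(-10) = (1-p)(-6) ⇒ p = 3/8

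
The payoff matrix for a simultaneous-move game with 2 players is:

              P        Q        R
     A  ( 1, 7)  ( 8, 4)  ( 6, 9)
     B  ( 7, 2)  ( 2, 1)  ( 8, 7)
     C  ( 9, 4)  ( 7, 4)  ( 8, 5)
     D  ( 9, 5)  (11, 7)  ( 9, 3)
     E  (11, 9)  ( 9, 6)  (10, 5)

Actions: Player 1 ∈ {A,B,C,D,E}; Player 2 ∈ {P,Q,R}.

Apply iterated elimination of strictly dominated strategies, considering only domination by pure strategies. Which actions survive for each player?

P1 drop A (D beats it: P:9>1 Q:11>8 R:9>6)
P1 drop B (D beats it: P:9>7 Q:11>2 R:9>8)
P1 drop C (E beats it: P:11>9 Q:9>7 R:10>8)
P2 drop R (P beats it: D:5>3 E:9>5)
P1→{D,E} P2→{P,Q}

Survivors P1:{D,E} P2:{P,Q}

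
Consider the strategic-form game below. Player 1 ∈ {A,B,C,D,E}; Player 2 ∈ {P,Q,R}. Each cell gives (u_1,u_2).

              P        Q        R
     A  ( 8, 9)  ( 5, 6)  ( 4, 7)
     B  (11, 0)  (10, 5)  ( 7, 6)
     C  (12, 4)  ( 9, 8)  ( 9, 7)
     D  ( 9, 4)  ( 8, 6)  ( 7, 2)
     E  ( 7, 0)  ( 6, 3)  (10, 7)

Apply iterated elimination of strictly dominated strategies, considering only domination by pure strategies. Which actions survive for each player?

IESDS → P1:{B,C,E} P2:{Q,R}

P1 drop A (B beats it: P:11>8 Q:10>5 R:7>4)
P1 drop D (C beats it: P:12>9 Q:9>8 R:9>7)
P2 drop P (Q beats it: B:5>0 C:8>4 E:3>0)
P1→{B,C,E} P2→{Q,R}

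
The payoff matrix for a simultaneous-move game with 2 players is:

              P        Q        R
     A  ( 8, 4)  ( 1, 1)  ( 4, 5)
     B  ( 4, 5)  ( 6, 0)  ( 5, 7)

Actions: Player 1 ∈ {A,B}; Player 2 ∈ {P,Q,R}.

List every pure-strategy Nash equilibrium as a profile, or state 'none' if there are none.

(A,P): not NE [P2→R gives 5>4]
(A,Q): not NE [P1→B gives 6>1; P2→R gives 5>1]
(A,R): not NE [P1→B gives 5>4]
(B,P): not NE [P1→A gives 8>4; P2→R gives 7>5]
(B,Q): not NE [P2→R gives 7>0]
(B,R): NE

Nash profiles: (B,R)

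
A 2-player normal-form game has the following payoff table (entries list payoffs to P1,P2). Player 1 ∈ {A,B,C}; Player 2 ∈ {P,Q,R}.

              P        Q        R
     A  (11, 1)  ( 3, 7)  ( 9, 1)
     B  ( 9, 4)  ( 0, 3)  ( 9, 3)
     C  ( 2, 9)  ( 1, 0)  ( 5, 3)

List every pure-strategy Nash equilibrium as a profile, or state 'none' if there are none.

NE set: (A,Q)

(A,P): not NE [P2→Q gives 7>1]
(A,Q): NE
(A,R): not NE [P2→Q gives 7>1]
(B,P): not NE [P1→A gives 11>9]
(B,Q): not NE [P1→A gives 3>0; P2→P gives 4>3]
(B,R): not NE [P2→P gives 4>3]
(C,P): not NE [P1→A gives 11>2]
(C,Q): not NE [P1→A gives 3>1; P2→P gives 9>0]
(C,R): not NE [P1→B gives 9>5; P2→P gives 9>3]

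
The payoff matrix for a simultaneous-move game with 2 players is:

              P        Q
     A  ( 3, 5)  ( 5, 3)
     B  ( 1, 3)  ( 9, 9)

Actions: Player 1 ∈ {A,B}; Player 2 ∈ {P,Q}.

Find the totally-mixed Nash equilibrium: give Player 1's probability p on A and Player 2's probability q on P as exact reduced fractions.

P1 indiff ⇒ q·3+(1-q)·5 = q·1+(1-q)·9 ⇒ q(2) = (1-q)(4) ⇒ q = 2/3
P2 indiff ⇒ p·5+(1-p)·3 = p·3+(1-p)·9 ⇒ p(2) = (1-p)(6) ⇒ p = 3/4

p=3/4, q=2/3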